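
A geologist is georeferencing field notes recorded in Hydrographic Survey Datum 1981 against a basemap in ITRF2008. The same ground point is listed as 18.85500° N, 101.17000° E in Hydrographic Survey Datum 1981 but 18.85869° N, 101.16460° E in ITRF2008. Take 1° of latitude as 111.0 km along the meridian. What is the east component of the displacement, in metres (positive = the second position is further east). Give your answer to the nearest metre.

Δφ = 18.85869° − 18.85500° = +0.00369°; Δλ = 101.16460° − 101.17000° = -0.00540°.
ΔN = Δφ × 111000 = 409.6 m; ΔE = Δλ × 111000 × cos(18.85500°) = -0.00540 × 111000 × 0.946339 = -567.2 m.

ΔE = -567 m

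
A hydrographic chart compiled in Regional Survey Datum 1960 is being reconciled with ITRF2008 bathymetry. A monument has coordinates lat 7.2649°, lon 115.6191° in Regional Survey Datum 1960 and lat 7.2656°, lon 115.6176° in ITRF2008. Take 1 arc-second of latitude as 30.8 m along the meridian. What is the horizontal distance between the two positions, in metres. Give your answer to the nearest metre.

Δφ = 7.2656° − 7.2649° = +0.0007°; Δλ = 115.6176° − 115.6191° = -0.0015°.
1° of latitude = 3600 × 30.80 = 110880 m.
ΔN = Δφ × 110880 = 77.6 m; ΔE = Δλ × 110880 × cos(7.2649°) = -0.0015 × 110880 × 0.991972 = -165.0 m.
Distance = √(ΔE² + ΔN²) = √((-165.0)² + 77.6²) = 182.3 m.

182 m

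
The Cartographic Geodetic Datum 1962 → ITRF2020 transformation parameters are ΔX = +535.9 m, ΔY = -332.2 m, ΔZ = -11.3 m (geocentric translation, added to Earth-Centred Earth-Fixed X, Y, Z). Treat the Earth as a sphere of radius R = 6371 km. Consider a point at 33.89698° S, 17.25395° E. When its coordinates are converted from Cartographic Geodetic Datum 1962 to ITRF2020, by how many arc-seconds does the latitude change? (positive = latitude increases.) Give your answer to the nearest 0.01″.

sin φ = -0.557701, cos φ = 0.830042, sin λ = 0.296607, cos λ = 0.954999.
North component: ΔN = −sin φ cos λ·ΔX − sin φ sin λ·ΔY + cos φ·ΔZ = −(-0.557701)(0.954999)(535.9) − (-0.557701)(0.296607)(-332.2) + (0.830042)(-11.3) = 221.09 m.
1° of latitude spans πR/180 = 111195 m, so Δφ = 221.09 / 111195 × 3600 = 7.158″.

Δφ = 7.16″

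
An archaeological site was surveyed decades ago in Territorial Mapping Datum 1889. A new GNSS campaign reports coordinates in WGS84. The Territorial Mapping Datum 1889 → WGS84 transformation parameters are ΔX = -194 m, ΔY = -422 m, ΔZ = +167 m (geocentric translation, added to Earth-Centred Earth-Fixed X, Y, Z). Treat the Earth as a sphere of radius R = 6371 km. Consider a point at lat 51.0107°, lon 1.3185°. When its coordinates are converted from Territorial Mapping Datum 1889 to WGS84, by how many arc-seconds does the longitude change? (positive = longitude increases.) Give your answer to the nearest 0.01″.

Δλ = -21.48″

sin φ = 0.777263, cos φ = 0.629175, sin λ = 0.023010, cos λ = 0.999735.
East component: ΔE = −sin λ·ΔX + cos λ·ΔY = −(0.023010)(-194) + (0.999735)(-422) = -417.42 m.
1° of latitude spans πR/180 = 111195 m; at latitude φ, 1° of longitude spans that × cos φ = 69961.1 m, so Δλ = -417.42 / 69961.1 × 3600 = -21.479″.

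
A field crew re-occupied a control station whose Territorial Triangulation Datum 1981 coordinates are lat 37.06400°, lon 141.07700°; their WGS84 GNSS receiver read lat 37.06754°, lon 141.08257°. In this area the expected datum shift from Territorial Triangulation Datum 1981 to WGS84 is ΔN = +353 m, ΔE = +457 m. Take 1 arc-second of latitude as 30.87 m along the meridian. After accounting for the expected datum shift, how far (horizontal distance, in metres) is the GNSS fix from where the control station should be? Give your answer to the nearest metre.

Observed coordinate differences: Δφ = +0.00354°, Δλ = +0.00557°.
Converting to metres (1° lat = 111132 m, cos φ = 0.797963): observed ΔN = 393.4 m, observed ΔE = 493.9 m.
Subtracting the expected shift leaves a residual of 393.4 − (353) = 40.4 m north and 493.9 − (457) = 36.9 m east.
Residual distance = √(40.4² + 36.9²) = 54.7 m.

55 m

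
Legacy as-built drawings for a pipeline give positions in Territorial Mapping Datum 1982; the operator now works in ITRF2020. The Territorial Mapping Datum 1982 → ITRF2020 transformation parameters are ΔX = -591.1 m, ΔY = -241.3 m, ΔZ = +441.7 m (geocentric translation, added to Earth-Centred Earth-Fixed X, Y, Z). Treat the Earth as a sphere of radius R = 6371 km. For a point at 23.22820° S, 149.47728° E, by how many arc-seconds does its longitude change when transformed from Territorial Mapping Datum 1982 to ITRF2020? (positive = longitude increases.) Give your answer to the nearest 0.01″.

sin φ = -0.394394, cos φ = 0.918941, sin λ = 0.507880, cos λ = -0.861428.
East component: ΔE = −sin λ·ΔX + cos λ·ΔY = −(0.507880)(-591.1) + (-0.861428)(-241.3) = 508.07 m.
1° of latitude spans πR/180 = 111195 m; at latitude φ, 1° of longitude spans that × cos φ = 102181.6 m, so Δλ = 508.07 / 102181.6 × 3600 = 17.900″.

Δλ = 17.90″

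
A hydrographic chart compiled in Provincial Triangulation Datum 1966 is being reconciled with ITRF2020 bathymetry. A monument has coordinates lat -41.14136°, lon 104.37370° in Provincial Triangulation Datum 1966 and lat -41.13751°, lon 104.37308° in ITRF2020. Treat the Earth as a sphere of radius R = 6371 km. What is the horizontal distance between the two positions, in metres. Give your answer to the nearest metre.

Δφ = -41.13751° − -41.14136° = +0.00385°; Δλ = 104.37308° − 104.37370° = -0.00062°.
1° along a meridian = πR/180 = 111195 m.
ΔN = Δφ × 111195 = 428.1 m; ΔE = Δλ × 111195 × cos(-41.14136°) = -0.00062 × 111195 × 0.753089 = -51.9 m.
Distance = √(ΔE² + ΔN²) = √((-51.9)² + 428.1²) = 431.2 m.

431 m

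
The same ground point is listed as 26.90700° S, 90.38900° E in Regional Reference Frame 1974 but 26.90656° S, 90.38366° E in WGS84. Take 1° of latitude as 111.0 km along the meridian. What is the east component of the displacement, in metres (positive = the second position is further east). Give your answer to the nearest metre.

Δφ = -26.90656° − -26.90700° = +0.00044°; Δλ = 90.38366° − 90.38900° = -0.00534°.
ΔN = Δφ × 111000 = 48.8 m; ΔE = Δλ × 111000 × cos(-26.90700°) = -0.00534 × 111000 × 0.891742 = -528.6 m.

ΔE = -529 m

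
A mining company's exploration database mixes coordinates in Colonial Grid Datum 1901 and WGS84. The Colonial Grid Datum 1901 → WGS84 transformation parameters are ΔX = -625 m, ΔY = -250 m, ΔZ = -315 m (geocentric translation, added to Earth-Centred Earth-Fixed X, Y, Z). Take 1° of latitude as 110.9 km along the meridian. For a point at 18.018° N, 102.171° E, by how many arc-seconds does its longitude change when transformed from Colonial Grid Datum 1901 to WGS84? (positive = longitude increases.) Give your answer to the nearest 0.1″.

sin φ = 0.309316, cos φ = 0.950959, sin λ = 0.977523, cos λ = -0.210830.
East component: ΔE = −sin λ·ΔX + cos λ·ΔY = −(0.977523)(-625) + (-0.210830)(-250) = 663.66 m.
1° of latitude spans 110900 m; at latitude φ, 1° of longitude spans that × cos φ = 105461.4 m, so Δλ = 663.66 / 105461.4 × 3600 = 22.654″.

Δλ = 22.7″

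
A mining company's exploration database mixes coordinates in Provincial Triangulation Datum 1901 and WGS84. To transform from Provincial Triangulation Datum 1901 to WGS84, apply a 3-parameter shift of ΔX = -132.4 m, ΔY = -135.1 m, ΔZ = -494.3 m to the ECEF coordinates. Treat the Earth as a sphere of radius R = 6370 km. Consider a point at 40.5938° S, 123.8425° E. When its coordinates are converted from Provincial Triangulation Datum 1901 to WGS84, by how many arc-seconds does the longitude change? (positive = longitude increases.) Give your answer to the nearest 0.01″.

Δλ = 7.90″

sin φ = -0.650692, cos φ = 0.759342, sin λ = 0.830572, cos λ = -0.556912.
East component: ΔE = −sin λ·ΔX + cos λ·ΔY = −(0.830572)(-132.4) + (-0.556912)(-135.1) = 185.21 m.
1° of latitude spans πR/180 = 111177 m; at latitude φ, 1° of longitude spans that × cos φ = 84421.7 m, so Δλ = 185.21 / 84421.7 × 3600 = 7.898″.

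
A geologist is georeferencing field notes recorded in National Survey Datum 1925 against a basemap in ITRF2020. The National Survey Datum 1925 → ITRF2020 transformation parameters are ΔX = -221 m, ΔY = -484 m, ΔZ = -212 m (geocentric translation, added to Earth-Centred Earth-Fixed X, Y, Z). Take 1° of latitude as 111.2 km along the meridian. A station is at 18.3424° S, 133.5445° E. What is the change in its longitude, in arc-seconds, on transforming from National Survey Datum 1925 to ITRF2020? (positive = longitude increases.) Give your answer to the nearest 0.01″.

sin φ = -0.314695, cos φ = 0.949193, sin λ = 0.724840, cos λ = -0.688918.
East component: ΔE = −sin λ·ΔX + cos λ·ΔY = −(0.724840)(-221) + (-0.688918)(-484) = 493.63 m.
1° of latitude spans 111200 m; at latitude φ, 1° of longitude spans that × cos φ = 105550.2 m, so Δλ = 493.63 / 105550.2 × 3600 = 16.836″.

Δλ = 16.84″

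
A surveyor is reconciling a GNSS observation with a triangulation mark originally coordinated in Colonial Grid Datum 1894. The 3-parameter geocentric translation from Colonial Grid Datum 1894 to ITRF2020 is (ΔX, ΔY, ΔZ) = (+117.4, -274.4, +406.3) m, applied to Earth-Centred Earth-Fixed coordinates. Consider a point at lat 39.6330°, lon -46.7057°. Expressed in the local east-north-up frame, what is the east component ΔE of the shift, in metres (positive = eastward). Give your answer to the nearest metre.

The local east axis at (φ, λ) is (−sin λ, cos λ, 0), so ΔE = −sin(-46.7057°)·117.4 + cos(-46.7057°)·(-274.4) = -102.72 m.

ΔE = -103 m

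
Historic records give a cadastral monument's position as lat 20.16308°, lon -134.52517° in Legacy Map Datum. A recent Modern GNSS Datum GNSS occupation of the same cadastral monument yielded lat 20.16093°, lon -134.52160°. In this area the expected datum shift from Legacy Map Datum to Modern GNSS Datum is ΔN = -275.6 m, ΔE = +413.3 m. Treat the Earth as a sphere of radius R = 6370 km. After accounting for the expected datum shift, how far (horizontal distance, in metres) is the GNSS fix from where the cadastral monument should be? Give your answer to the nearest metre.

Observed coordinate differences: Δφ = -0.00215°, Δλ = +0.00357°.
Converting to metres (1° lat = 111177 m, cos φ = 0.938715): observed ΔN = -239.0 m, observed ΔE = 372.6 m.
Subtracting the expected shift leaves a residual of -239.0 − (-275.6) = 36.6 m north and 372.6 − (413.3) = -40.7 m east.
Residual distance = √(36.6² + (-40.7)²) = 54.7 m.

55 m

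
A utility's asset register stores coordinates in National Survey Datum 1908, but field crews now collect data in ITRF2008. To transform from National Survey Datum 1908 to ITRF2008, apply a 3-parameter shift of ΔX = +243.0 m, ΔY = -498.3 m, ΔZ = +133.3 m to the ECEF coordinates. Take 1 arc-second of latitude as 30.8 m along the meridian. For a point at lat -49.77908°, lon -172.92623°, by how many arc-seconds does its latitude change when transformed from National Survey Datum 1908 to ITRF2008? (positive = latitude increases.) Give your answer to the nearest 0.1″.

sin φ = -0.763560, cos φ = 0.645737, sin λ = -0.123147, cos λ = -0.992388.
North component: ΔN = −sin φ cos λ·ΔX − sin φ sin λ·ΔY + cos φ·ΔZ = −(-0.763560)(-0.992388)(243.0) − (-0.763560)(-0.123147)(-498.3) + (0.645737)(133.3) = -51.20 m.
1° of latitude spans 3600 × 30.80 = 110880 m, so Δφ = -51.20 / 110880 × 3600 = -1.662″.

Δφ = -1.7″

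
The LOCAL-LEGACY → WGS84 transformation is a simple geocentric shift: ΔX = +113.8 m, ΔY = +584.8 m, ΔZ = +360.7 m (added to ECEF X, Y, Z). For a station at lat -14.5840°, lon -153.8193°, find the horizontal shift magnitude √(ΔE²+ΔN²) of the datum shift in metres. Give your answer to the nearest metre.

At φ = -14.5840°, λ = -153.8193°: sin φ = -0.251799, cos φ = 0.967780, sin λ = -0.441204, cos λ = -0.897407.
ΔE = −sin λ·ΔX + cos λ·ΔY = −(-0.441204)·(113.8) + (-0.897407)·(584.8) = -474.59 m.
ΔN = −sin φ cos λ·ΔX − sin φ sin λ·ΔY + cos φ·ΔZ = −(-0.251799)(-0.897407)(113.8) − (-0.251799)(-0.441204)(584.8) + (0.967780)(360.7) = 258.39 m.
Horizontal magnitude = √(ΔE² + ΔN²) = √((-474.59)² + 258.39²) = 540.38 m.

540 m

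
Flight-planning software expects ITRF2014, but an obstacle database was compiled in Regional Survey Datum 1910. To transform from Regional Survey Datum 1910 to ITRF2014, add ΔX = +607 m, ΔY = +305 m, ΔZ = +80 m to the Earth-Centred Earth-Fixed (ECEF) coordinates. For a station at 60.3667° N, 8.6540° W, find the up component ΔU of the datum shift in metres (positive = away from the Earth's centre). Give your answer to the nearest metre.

ΔU = 344 m

The local up (radial) axis is (cos φ cos λ, cos φ sin λ, sin φ), giving ΔU = 296.712 − 22.691 + 69.537 = 343.56 m.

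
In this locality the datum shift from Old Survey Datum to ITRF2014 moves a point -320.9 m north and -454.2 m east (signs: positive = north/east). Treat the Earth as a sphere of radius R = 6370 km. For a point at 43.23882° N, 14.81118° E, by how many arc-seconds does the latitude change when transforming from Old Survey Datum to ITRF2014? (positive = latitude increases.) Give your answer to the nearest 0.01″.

Δφ = -10.39″

On a sphere of radius R, 1 rad of latitude = R, so Δφ = ΔN / R = -320.9 / 6370000 = -5.0377e-05 rad = -10.391″.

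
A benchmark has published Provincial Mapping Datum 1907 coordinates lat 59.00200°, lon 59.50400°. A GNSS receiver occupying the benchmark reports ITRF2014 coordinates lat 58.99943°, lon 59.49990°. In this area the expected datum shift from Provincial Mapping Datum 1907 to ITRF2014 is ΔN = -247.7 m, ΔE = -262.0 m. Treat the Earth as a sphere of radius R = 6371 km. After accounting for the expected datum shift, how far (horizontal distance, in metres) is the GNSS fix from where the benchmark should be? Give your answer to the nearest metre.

47 m

Observed coordinate differences: Δφ = -0.00257°, Δλ = -0.00410°.
Converting to metres (1° lat = 111195 m, cos φ = 0.515008): observed ΔN = -285.8 m, observed ΔE = -234.8 m.
Subtracting the expected shift leaves a residual of -285.8 − (-247.7) = -38.1 m north and -234.8 − (-262.0) = 27.2 m east.
Residual distance = √((-38.1)² + 27.2²) = 46.8 m.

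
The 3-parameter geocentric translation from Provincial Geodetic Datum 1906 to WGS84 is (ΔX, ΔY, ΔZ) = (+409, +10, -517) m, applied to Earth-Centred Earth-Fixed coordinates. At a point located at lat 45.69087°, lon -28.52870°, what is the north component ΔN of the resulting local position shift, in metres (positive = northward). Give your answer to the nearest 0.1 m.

The local north axis is (−sin φ cos λ, −sin φ sin λ, cos φ), giving ΔN = -257.136 + 3.418 − 361.140 = -614.86 m.

ΔN = -614.9 m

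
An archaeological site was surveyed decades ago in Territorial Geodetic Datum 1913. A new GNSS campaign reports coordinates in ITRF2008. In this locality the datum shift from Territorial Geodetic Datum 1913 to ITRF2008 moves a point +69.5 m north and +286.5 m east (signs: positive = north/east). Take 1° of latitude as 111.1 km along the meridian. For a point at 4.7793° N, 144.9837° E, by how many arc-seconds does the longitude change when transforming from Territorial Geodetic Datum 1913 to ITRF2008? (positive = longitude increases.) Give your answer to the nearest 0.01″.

Δλ = 9.32″

At latitude 4.7793°, cos φ = 0.996523.
1° of longitude at this latitude = 111.1 × cos φ = 110.71 km, so Δλ = 286.5 / 110713.7 = 0.0025878° = 9.316″.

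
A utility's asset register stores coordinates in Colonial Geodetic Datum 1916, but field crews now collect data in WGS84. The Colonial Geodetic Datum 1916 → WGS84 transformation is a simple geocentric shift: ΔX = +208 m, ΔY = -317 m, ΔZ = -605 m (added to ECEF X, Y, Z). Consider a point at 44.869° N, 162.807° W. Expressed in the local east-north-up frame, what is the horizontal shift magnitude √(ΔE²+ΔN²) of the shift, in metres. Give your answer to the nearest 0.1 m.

At φ = 44.869°, λ = -162.807°: sin φ = 0.705488, cos φ = 0.708722, sin λ = -0.295591, cos λ = -0.955314.
ΔE = −sin λ·ΔX + cos λ·ΔY = −(-0.295591)·(208) + (-0.955314)·(-317) = 364.32 m.
ΔN = −sin φ cos λ·ΔX − sin φ sin λ·ΔY + cos φ·ΔZ = −(0.705488)(-0.955314)(208) − (0.705488)(-0.295591)(-317) + (0.708722)(-605) = -354.70 m.
Horizontal magnitude = √(ΔE² + ΔN²) = √(364.32² + (-354.70)²) = 508.47 m.

508.5 m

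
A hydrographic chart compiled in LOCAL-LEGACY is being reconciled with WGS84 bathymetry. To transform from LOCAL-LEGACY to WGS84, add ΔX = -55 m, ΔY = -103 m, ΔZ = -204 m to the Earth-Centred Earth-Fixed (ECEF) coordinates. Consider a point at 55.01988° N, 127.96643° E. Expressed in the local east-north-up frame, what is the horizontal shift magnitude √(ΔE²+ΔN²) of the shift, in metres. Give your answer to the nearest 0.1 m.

132.3 m

At φ = 55.01988°, λ = 127.96643°: sin φ = 0.819351, cos φ = 0.573292, sin λ = 0.788371, cos λ = -0.615200.
ΔE = −sin λ·ΔX + cos λ·ΔY = −(0.788371)·(-55) + (-0.615200)·(-103) = 106.73 m.
ΔN = −sin φ cos λ·ΔX − sin φ sin λ·ΔY + cos φ·ΔZ = −(0.819351)(-0.615200)(-55) − (0.819351)(0.788371)(-103) + (0.573292)(-204) = -78.14 m.
Horizontal magnitude = √(ΔE² + ΔN²) = √(106.73² + (-78.14)²) = 132.27 m.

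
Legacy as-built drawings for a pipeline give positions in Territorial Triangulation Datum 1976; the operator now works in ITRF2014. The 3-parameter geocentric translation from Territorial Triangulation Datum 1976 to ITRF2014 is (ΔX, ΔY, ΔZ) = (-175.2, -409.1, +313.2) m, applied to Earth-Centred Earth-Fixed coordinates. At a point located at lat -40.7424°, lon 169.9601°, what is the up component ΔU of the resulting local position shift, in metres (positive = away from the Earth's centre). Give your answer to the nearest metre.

The local up (radial) axis is (cos φ cos λ, cos φ sin λ, sin φ), giving ΔU = 130.708 − 54.036 − 204.413 = -127.74 m.

ΔU = -128 m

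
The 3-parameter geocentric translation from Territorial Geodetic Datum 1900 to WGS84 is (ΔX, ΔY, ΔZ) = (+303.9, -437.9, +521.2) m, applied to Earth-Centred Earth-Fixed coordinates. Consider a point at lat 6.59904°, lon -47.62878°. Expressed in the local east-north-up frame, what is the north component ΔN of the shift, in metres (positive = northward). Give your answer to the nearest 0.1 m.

At φ = 6.59904°, λ = -47.62878°: sin φ = 0.114921, cos φ = 0.993375, sin λ = -0.738794, cos λ = 0.673931.
ΔN = −sin φ cos λ·ΔX − sin φ sin λ·ΔY + cos φ·ΔZ = −(0.114921)(0.673931)(303.9) − (0.114921)(-0.738794)(-437.9) + (0.993375)(521.2) = 457.03 m.

ΔN = 457.0 m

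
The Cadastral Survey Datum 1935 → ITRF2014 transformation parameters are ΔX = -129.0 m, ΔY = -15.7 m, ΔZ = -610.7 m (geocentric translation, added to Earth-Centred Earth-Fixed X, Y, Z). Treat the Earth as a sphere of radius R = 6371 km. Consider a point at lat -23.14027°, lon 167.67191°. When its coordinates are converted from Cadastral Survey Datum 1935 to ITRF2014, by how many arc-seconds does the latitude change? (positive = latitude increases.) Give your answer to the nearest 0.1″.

Δφ = -16.6″

sin φ = -0.392984, cos φ = 0.919546, sin λ = 0.213509, cos λ = -0.976941.
North component: ΔN = −sin φ cos λ·ΔX − sin φ sin λ·ΔY + cos φ·ΔZ = −(-0.392984)(-0.976941)(-129.0) − (-0.392984)(0.213509)(-15.7) + (0.919546)(-610.7) = -513.36 m.
1° of latitude spans πR/180 = 111195 m, so Δφ = -513.36 / 111195 × 3600 = -16.620″.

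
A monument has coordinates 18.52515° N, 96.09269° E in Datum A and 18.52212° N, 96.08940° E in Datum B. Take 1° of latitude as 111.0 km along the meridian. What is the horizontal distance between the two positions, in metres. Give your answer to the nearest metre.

Δφ = 18.52212° − 18.52515° = -0.00303°; Δλ = 96.08940° − 96.09269° = -0.00329°.
ΔN = Δφ × 111000 = -336.3 m; ΔE = Δλ × 111000 × cos(18.52515°) = -0.00329 × 111000 × 0.948184 = -346.3 m.
Distance = √(ΔE² + ΔN²) = √((-346.3)² + (-336.3)²) = 482.7 m.

483 m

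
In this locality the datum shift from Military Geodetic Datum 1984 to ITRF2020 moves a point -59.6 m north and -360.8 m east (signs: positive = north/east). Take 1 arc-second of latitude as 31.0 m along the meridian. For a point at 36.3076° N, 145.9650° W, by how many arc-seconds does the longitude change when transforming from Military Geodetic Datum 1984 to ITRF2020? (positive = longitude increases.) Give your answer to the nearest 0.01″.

Δλ = -14.44″

At latitude 36.3076°, cos φ = 0.805850.
1″ of longitude at this latitude = 31.00 × cos φ = 24.9813 m, so Δλ = -360.8 / 24.9813 = -14.443″.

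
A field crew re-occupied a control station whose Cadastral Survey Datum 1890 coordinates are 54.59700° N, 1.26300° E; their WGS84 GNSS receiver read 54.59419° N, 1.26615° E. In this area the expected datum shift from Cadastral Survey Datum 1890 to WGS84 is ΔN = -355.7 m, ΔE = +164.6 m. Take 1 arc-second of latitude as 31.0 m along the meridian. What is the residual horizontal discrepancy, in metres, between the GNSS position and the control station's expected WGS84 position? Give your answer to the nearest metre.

57 m

Observed coordinate differences: Δφ = -0.00281°, Δλ = +0.00315°.
Converting to metres (1° lat = 111600 m, cos φ = 0.579324): observed ΔN = -313.6 m, observed ΔE = 203.7 m.
Subtracting the expected shift leaves a residual of -313.6 − (-355.7) = 42.1 m north and 203.7 − (164.6) = 39.1 m east.
Residual distance = √(42.1² + 39.1²) = 57.4 m.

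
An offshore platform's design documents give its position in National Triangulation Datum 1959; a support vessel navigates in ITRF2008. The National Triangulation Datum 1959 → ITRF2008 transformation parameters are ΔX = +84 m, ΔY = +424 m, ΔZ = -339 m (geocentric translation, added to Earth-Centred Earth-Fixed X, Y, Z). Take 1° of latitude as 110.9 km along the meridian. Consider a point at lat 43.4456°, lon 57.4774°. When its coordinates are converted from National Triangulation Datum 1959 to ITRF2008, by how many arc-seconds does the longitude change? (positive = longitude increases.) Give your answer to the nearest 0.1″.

Δλ = 7.0″

sin φ = 0.687666, cos φ = 0.726028, sin λ = 0.843179, cos λ = 0.537632.
East component: ΔE = −sin λ·ΔX + cos λ·ΔY = −(0.843179)(84) + (0.537632)(424) = 157.13 m.
1° of latitude spans 110900 m; at latitude φ, 1° of longitude spans that × cos φ = 80516.5 m, so Δλ = 157.13 / 80516.5 × 3600 = 7.025″.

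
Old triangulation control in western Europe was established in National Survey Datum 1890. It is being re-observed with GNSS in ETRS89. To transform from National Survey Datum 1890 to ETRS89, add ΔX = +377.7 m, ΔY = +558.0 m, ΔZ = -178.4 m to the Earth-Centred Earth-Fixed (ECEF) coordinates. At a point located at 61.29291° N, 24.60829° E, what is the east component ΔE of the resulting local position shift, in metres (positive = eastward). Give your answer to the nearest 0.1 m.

At φ = 61.29291°, λ = 24.60829°: sin φ = 0.877087, cos φ = 0.480332, sin λ = 0.416412, cos λ = 0.909176.
ΔE = −sin λ·ΔX + cos λ·ΔY = −(0.416412)·(377.7) + (0.909176)·(558.0) = 350.04 m.

ΔE = 350.0 m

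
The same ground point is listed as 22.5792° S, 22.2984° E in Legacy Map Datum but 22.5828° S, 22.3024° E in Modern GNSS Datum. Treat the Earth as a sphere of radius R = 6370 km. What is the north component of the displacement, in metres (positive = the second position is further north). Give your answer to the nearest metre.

ΔN = -400 m

Δφ = -22.5828° − -22.5792° = -0.0036°; Δλ = 22.3024° − 22.2984° = +0.0040°.
1° along a meridian = πR/180 = 111177 m.
ΔN = Δφ × 111177 = -400.2 m; ΔE = Δλ × 111177 × cos(-22.5792°) = +0.0040 × 111177 × 0.923350 = 410.6 m.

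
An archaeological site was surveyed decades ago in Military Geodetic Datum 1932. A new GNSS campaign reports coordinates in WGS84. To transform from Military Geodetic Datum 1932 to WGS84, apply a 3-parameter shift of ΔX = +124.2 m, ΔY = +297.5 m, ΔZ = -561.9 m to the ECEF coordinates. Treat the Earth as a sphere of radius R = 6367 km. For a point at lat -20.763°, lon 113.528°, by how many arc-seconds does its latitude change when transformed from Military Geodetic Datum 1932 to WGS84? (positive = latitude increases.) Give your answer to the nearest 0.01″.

sin φ = -0.354503, cos φ = 0.935055, sin λ = 0.916865, cos λ = -0.399197.
North component: ΔN = −sin φ cos λ·ΔX − sin φ sin λ·ΔY + cos φ·ΔZ = −(-0.354503)(-0.399197)(124.2) − (-0.354503)(0.916865)(297.5) + (0.935055)(-561.9) = -446.29 m.
1° of latitude spans πR/180 = 111125 m, so Δφ = -446.29 / 111125 × 3600 = -14.458″.

Δφ = -14.46″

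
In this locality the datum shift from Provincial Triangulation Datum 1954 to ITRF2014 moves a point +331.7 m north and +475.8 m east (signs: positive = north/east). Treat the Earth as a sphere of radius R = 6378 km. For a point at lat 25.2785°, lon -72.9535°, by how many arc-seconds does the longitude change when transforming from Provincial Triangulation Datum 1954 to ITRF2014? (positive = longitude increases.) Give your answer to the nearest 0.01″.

Δλ = 17.02″

At latitude 25.2785°, cos φ = 0.904243.
One radian of longitude at latitude φ spans R cos φ, so Δλ = ΔE / (R cos φ) = 475.8 / (6378000 × 0.904243) = 8.2500e-05 rad = 17.017″.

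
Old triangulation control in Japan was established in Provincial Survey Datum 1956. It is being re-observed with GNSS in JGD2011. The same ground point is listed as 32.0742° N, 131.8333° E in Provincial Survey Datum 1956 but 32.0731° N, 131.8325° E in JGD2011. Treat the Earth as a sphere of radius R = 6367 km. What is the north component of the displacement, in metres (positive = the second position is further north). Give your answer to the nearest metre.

ΔN = -122 m

Δφ = 32.0731° − 32.0742° = -0.0011°; Δλ = 131.8325° − 131.8333° = -0.0008°.
1° along a meridian = πR/180 = 111125 m.
ΔN = Δφ × 111125 = -122.2 m; ΔE = Δλ × 111125 × cos(32.0742°) = -0.0008 × 111125 × 0.847361 = -75.3 m.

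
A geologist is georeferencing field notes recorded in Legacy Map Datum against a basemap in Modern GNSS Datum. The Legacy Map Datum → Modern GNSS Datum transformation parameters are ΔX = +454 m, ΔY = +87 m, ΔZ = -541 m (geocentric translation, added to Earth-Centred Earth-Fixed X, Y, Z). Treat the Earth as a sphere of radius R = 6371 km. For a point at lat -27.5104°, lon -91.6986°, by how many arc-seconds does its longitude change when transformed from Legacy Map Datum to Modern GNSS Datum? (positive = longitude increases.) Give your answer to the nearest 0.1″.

sin φ = -0.461910, cos φ = 0.886927, sin λ = -0.999561, cos λ = -0.029642.
East component: ΔE = −sin λ·ΔX + cos λ·ΔY = −(-0.999561)(454) + (-0.029642)(87) = 451.22 m.
1° of latitude spans πR/180 = 111195 m; at latitude φ, 1° of longitude spans that × cos φ = 98621.8 m, so Δλ = 451.22 / 98621.8 × 3600 = 16.471″.

Δλ = 16.5″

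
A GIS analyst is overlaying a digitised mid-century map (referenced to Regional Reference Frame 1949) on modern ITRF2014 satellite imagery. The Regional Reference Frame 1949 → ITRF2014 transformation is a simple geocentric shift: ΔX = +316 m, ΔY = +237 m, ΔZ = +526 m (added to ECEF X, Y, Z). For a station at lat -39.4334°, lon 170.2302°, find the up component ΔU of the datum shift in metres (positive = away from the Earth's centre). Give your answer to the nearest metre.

ΔU = -544 m

At φ = -39.4334°, λ = 170.2302°: sin φ = -0.635181, cos φ = 0.772363, sin λ = 0.169690, cos λ = -0.985497.
ΔU = cos φ cos λ·ΔX + cos φ sin λ·ΔY + sin φ·ΔZ = (0.772363)(-0.985497)(316) + (0.772363)(0.169690)(237) + (-0.635181)(526) = -543.57 m.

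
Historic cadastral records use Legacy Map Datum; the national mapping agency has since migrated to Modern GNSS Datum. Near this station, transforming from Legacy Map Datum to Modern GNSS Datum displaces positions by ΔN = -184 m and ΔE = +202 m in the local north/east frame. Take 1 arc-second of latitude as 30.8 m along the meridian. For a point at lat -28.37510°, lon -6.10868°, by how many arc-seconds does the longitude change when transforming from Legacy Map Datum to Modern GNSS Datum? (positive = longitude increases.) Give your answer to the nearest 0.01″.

Δλ = 7.45″

At latitude -28.37510°, cos φ = 0.879855.
1″ of longitude at this latitude = 30.80 × cos φ = 27.0995 m, so Δλ = 202.0 / 27.0995 = 7.454″.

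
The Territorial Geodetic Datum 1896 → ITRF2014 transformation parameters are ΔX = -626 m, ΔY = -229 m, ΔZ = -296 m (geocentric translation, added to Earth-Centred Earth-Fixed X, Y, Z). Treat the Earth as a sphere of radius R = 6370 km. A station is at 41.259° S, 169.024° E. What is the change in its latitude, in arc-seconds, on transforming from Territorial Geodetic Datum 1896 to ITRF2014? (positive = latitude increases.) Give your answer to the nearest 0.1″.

sin φ = -0.659464, cos φ = 0.751736, sin λ = 0.190398, cos λ = -0.981707.
North component: ΔN = −sin φ cos λ·ΔX − sin φ sin λ·ΔY + cos φ·ΔZ = −(-0.659464)(-0.981707)(-626) − (-0.659464)(0.190398)(-229) + (0.751736)(-296) = 154.01 m.
1° of latitude spans πR/180 = 111177 m, so Δφ = 154.01 / 111177 × 3600 = 4.987″.

Δφ = 5.0″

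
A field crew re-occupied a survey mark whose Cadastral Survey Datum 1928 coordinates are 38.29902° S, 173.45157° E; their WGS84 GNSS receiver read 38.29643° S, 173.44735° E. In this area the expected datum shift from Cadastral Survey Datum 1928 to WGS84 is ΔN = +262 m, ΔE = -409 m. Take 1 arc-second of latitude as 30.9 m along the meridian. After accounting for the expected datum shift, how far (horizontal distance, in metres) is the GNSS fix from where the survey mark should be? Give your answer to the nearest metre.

48 m

Observed coordinate differences: Δφ = +0.00259°, Δλ = -0.00422°.
Converting to metres (1° lat = 111240 m, cos φ = 0.784787): observed ΔN = 288.1 m, observed ΔE = -368.4 m.
Subtracting the expected shift leaves a residual of 288.1 − (262) = 26.1 m north and -368.4 − (-409) = 40.6 m east.
Residual distance = √(26.1² + 40.6²) = 48.3 m.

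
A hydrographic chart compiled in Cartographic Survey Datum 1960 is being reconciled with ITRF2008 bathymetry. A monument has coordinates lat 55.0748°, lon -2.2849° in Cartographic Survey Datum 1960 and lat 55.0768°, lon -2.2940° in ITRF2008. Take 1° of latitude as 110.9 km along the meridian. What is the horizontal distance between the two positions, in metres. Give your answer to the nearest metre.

619 m

Δφ = 55.0768° − 55.0748° = +0.0020°; Δλ = -2.2940° − -2.2849° = -0.0091°.
ΔN = Δφ × 110900 = 221.8 m; ΔE = Δλ × 110900 × cos(55.0748°) = -0.0091 × 110900 × 0.572507 = -577.8 m.
Distance = √(ΔE² + ΔN²) = √((-577.8)² + 221.8²) = 618.9 m.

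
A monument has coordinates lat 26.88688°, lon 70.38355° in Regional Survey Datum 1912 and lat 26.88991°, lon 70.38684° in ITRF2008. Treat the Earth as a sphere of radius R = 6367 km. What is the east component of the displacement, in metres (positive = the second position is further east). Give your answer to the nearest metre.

Δφ = 26.88991° − 26.88688° = +0.00303°; Δλ = 70.38684° − 70.38355° = +0.00329°.
1° along a meridian = πR/180 = 111125 m.
ΔN = Δφ × 111125 = 336.7 m; ΔE = Δλ × 111125 × cos(26.88688°) = +0.00329 × 111125 × 0.891901 = 326.1 m.

ΔE = 326 m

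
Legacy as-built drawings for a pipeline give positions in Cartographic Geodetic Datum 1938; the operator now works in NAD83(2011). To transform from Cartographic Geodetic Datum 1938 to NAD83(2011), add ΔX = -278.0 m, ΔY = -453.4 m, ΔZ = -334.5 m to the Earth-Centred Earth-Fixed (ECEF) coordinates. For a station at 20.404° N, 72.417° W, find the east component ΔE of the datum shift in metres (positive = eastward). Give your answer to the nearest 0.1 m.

The local east axis at (φ, λ) is (−sin λ, cos λ, 0), so ΔE = −sin(-72.417°)·(-278.0) + cos(-72.417°)·(-453.4) = -401.98 m.

ΔE = -402.0 m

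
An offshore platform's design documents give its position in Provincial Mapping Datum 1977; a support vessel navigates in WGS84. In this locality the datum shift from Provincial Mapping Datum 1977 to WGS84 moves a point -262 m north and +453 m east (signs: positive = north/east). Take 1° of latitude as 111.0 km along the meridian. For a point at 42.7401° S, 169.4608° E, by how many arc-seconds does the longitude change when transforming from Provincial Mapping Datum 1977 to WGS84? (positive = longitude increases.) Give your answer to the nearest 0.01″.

Δλ = 20.00″

At latitude -42.7401°, cos φ = 0.734440.
1° of longitude at this latitude = 111.0 × cos φ = 81.52 km, so Δλ = 453.0 / 81522.8 = 0.0055567° = 20.004″.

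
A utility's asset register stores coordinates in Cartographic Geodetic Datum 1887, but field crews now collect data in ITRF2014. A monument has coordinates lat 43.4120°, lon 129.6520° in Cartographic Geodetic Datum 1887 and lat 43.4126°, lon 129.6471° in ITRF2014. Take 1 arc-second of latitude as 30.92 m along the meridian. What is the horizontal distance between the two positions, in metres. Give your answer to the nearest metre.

Δφ = 43.4126° − 43.4120° = +0.0006°; Δλ = 129.6471° − 129.6520° = -0.0049°.
1° of latitude = 3600 × 30.92 = 111312 m.
ΔN = Δφ × 111312 = 66.8 m; ΔE = Δλ × 111312 × cos(43.4120°) = -0.0049 × 111312 × 0.726431 = -396.2 m.
Distance = √(ΔE² + ΔN²) = √((-396.2)² + 66.8²) = 401.8 m.

402 m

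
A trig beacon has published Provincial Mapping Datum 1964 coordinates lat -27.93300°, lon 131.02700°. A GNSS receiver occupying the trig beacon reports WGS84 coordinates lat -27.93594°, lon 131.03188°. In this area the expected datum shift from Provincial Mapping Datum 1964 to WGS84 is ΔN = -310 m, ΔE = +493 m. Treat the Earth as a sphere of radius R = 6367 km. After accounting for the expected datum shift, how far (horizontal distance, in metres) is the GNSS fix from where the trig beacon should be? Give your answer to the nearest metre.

22 m

Observed coordinate differences: Δφ = -0.00294°, Δλ = +0.00488°.
Converting to metres (1° lat = 111125 m, cos φ = 0.883496): observed ΔN = -326.7 m, observed ΔE = 479.1 m.
Subtracting the expected shift leaves a residual of -326.7 − (-310) = -16.7 m north and 479.1 − (493) = -13.9 m east.
Residual distance = √((-16.7)² + (-13.9)²) = 21.7 m.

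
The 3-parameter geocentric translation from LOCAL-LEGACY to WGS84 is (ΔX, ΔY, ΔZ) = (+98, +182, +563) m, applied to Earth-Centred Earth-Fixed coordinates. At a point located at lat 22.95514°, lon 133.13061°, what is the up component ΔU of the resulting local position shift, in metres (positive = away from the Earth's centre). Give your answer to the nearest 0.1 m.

ΔU = 280.2 m

At φ = 22.95514°, λ = 133.13061°: sin φ = 0.390010, cos φ = 0.920810, sin λ = 0.729797, cos λ = -0.683664.
ΔU = cos φ cos λ·ΔX + cos φ sin λ·ΔY + sin φ·ΔZ = (0.920810)(-0.683664)(98) + (0.920810)(0.729797)(182) + (0.390010)(563) = 280.19 m.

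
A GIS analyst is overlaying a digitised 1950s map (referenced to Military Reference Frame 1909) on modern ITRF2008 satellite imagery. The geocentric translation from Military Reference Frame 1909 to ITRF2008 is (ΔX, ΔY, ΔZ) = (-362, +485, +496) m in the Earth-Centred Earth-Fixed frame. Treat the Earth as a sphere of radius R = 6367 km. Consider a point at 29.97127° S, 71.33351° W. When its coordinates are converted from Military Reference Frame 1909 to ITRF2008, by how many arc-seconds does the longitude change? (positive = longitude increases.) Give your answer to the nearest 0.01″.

sin φ = -0.499566, cos φ = 0.866276, sin λ = -0.947398, cos λ = 0.320059.
East component: ΔE = −sin λ·ΔX + cos λ·ΔY = −(-0.947398)(-362) + (0.320059)(485) = -187.73 m.
1° of latitude spans πR/180 = 111125 m; at latitude φ, 1° of longitude spans that × cos φ = 96265.0 m, so Δλ = -187.73 / 96265.0 × 3600 = -7.020″.

Δλ = -7.02″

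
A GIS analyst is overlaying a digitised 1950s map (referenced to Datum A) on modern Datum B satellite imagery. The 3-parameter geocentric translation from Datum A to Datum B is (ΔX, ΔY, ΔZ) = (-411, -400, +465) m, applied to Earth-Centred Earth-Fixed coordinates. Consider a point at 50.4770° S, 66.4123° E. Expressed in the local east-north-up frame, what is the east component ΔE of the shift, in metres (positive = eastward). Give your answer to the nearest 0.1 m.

ΔE = 216.6 m

At φ = -50.4770°, λ = 66.4123°: sin φ = -0.771369, cos φ = 0.636388, sin λ = 0.916449, cos λ = 0.400152.
ΔE = −sin λ·ΔX + cos λ·ΔY = −(0.916449)·(-411) + (0.400152)·(-400) = 216.60 m.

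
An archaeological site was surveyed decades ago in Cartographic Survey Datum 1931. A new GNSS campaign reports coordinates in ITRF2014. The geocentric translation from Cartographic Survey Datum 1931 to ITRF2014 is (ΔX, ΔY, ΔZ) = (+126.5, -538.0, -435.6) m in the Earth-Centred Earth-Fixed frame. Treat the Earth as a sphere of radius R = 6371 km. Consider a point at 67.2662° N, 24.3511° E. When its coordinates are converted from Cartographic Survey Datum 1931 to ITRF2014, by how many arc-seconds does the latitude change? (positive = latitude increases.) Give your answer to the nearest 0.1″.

Δφ = -2.3″

sin φ = 0.922310, cos φ = 0.386450, sin λ = 0.412327, cos λ = 0.911036.
North component: ΔN = −sin φ cos λ·ΔX − sin φ sin λ·ΔY + cos φ·ΔZ = −(0.922310)(0.911036)(126.5) − (0.922310)(0.412327)(-538.0) + (0.386450)(-435.6) = -70.03 m.
1° of latitude spans πR/180 = 111195 m, so Δφ = -70.03 / 111195 × 3600 = -2.267″.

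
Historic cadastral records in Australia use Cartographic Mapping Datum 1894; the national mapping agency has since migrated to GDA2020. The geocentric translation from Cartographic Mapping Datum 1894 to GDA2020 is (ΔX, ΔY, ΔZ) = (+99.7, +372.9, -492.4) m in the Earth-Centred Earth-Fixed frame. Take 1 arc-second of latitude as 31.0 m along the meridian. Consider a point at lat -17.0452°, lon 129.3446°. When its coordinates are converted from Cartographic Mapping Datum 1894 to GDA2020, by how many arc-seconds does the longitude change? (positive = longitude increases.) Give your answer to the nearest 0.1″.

sin φ = -0.293126, cos φ = 0.956074, sin λ = 0.773347, cos λ = -0.633983.
East component: ΔE = −sin λ·ΔX + cos λ·ΔY = −(0.773347)(99.7) + (-0.633983)(372.9) = -313.51 m.
1° of latitude spans 3600 × 31.00 = 111600 m; at latitude φ, 1° of longitude spans that × cos φ = 106697.8 m, so Δλ = -313.51 / 106697.8 × 3600 = -10.578″.

Δλ = -10.6″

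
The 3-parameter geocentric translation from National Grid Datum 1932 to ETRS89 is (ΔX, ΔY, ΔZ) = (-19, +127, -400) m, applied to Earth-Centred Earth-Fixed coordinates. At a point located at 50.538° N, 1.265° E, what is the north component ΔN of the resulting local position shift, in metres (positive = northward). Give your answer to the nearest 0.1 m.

ΔN = -241.7 m

At φ = 50.538°, λ = 1.265°: sin φ = 0.772046, cos φ = 0.635566, sin λ = 0.022077, cos λ = 0.999756.
ΔN = −sin φ cos λ·ΔX − sin φ sin λ·ΔY + cos φ·ΔZ = −(0.772046)(0.999756)(-19) − (0.772046)(0.022077)(127) + (0.635566)(-400) = -241.73 m.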